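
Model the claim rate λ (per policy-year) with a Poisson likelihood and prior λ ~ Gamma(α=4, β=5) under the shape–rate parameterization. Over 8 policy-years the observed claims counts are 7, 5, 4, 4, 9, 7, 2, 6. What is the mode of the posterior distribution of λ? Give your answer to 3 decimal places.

Σxᵢ = 7+5+4+4+9+7+2+6 = 44, with n = 8.
Posterior ∝ λ^3e^(−5λ) · λ^44e^(−8λ) = λ^47e^(−13λ), i.e. Gamma(shape=48, rate=13).
The mode of a Gamma(a, b) with a ≥ 1 (shape–rate) is (a−1)/b = 47/13 ≈ 3.615.

λ̂_MAP = 3.615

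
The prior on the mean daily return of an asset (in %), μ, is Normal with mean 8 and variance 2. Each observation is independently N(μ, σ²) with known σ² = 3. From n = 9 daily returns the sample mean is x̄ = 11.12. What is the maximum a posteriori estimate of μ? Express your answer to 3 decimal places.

μ̂_MAP = 10.674

n = 9, x̄ = 11.12.
For a Normal prior and Normal likelihood with known variance, the posterior is Normal; its mode equals its mean, the precision-weighted average.
Prior precision 1/σ₀² = 1/2 = 0.5; data precision n/σ² = 9/3 = 3.
μ̂ = (0.5·8 + 3·11.12) / (0.5 + 3) = 37.36/3.5 = 1868/175 ≈ 10.674.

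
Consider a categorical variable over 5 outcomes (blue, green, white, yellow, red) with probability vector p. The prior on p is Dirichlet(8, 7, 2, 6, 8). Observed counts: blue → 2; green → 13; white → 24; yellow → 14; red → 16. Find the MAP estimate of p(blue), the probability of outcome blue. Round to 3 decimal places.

The posterior is Dirichlet(αᵢ + nᵢ) = Dirichlet(10, 20, 26, 20, 24).
For a Dirichlet(a₁,…,a_K) with all aᵢ > 1, the mode has j-th component (aⱼ − 1)/(Σaᵢ − K).
Here Σaᵢ = 100 and K = 5, so p(blue) = (10 − 1)/(100 − 5) = 9/95 ≈ 0.095.

MAP estimate of p(blue) = 0.095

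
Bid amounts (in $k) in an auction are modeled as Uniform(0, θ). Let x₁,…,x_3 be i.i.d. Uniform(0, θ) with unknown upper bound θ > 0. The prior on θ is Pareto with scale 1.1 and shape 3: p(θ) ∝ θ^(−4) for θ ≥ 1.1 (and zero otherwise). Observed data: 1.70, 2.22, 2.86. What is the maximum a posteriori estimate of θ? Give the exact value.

θ̂_MAP = 2.86

The Uniform(0, θ) likelihood is θ^(−n) for θ ≥ max(xᵢ), zero otherwise. Here max(xᵢ) = 2.86.
Posterior ∝ θ^(−4) · θ^(−3) = θ^(−7) on θ ≥ max(1.1, 2.86) = 2.86.
This density is strictly decreasing in θ, so the posterior mode lies at the lower boundary of the support.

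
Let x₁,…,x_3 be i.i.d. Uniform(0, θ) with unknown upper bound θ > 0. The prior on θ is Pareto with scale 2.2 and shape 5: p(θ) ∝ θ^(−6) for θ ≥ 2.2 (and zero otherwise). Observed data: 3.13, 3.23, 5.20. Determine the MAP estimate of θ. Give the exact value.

The Uniform(0, θ) likelihood is θ^(−n) for θ ≥ max(xᵢ), zero otherwise. Here max(xᵢ) = 5.20.
Posterior ∝ θ^(−6) · θ^(−3) = θ^(−9) on θ ≥ max(2.2, 5.20) = 5.20.
This density is strictly decreasing in θ, so the posterior mode lies at the lower boundary of the support.

θ̂_MAP = 5.20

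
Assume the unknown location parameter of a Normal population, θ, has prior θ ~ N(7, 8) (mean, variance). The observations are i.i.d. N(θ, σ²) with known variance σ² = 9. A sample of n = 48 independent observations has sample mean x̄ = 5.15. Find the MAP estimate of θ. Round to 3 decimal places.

n = 48, x̄ = 5.15.
For a Normal prior and Normal likelihood with known variance, the posterior is Normal; its mode equals its mean, the precision-weighted average.
Prior precision 1/σ₀² = 1/8 = 0.125; data precision n/σ² = 48/9 = 16/3.
θ̂ = (0.125·7 + (16/3)·5.15) / (0.125 + 16/3) = (3401/120)/(131/24) = 3401/655 ≈ 5.192.

θ̂_MAP = 5.192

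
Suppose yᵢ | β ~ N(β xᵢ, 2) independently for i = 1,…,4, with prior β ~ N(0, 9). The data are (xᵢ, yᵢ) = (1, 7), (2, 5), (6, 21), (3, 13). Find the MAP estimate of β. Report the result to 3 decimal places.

β̂_MAP = 3.624

log p(β | y) = −Σ(yᵢ − βxᵢ)²/(2·2) − β²/(2·9) + const.
Setting the derivative to zero: Σxᵢ(yᵢ − βxᵢ)/2 − β/9 = 0, so β = Σxᵢyᵢ / (Σxᵢ² + σ²/τ²).
Σxᵢyᵢ = 1·7 + 2·5 + 6·21 + 3·13 = 182; Σxᵢ² = 50; σ²/τ² = 2/9.
β̂_MAP = 182 / (50 + 2/9) = 182/(452/9) = 819/226 ≈ 3.624.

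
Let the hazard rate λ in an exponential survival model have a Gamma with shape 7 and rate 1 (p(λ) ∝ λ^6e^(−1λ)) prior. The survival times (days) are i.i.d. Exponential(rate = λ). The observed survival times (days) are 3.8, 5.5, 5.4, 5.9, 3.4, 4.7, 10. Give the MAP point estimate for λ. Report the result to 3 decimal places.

λ̂_MAP = 0.327

The Exponential(rate=λ) likelihood is ∝ λ^n e^(−λΣtᵢ). Here n = 7 and Σtᵢ = 3.8 + 5.5 + 5.4 + 5.9 + 3.4 + 4.7 + 10 = 38.7.
Posterior ∝ λ^6e^(−1λ) · λ^7e^(−38.7λ) = λ^13e^(−39.7λ), i.e. Gamma(14, 39.7).
Mode = (a−1)/b = 13/39.7 ≈ 0.327.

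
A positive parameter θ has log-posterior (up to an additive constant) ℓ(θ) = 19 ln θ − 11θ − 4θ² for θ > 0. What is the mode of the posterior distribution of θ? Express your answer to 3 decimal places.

θ̂_MAP = 1.000

ℓ'(θ) = 19/θ − 11 − 8θ. Setting this to zero and multiplying by θ: 8θ² + 11θ − 19 = 0.
θ = (−11 + √(11² + 4·8·19)) / (2·8) = (−11 + √729) / 16 = (−11 + 27)/16 = 1.
ℓ''(θ) = −19/θ² − 8 < 0, confirming a maximum.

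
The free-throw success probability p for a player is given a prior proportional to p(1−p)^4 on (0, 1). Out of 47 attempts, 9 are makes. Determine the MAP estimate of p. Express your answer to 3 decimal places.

p̂_MAP = 0.192

The prior density ∝ p(1−p)^4 is the kernel of Beta(2, 5).
Data: 9 successes in 47 trials. The binomial likelihood contributes p^9(1−p)^38, so the posterior is Beta(2+9, 5+38) = Beta(11, 43).
For Beta(a, b) with a, b > 1 the mode is (a−1)/(a+b−2) = 10/52 ≈ 0.192.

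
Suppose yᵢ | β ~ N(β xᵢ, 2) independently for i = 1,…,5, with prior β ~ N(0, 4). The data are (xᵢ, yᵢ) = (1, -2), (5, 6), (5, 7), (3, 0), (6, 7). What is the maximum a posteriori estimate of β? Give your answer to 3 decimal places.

log p(β | y) = −Σ(yᵢ − βxᵢ)²/(2·2) − β²/(2·4) + const.
Setting the derivative to zero: Σxᵢ(yᵢ − βxᵢ)/2 − β/4 = 0, so β = Σxᵢyᵢ / (Σxᵢ² + σ²/τ²).
Σxᵢyᵢ = 1·(-2) + 5·6 + 5·7 + 3·0 + 6·7 = 105; Σxᵢ² = 96; σ²/τ² = 0.5.
β̂_MAP = 105 / (96 + 0.5) = 105/96.5 ≈ 1.088.

β̂_MAP = 1.088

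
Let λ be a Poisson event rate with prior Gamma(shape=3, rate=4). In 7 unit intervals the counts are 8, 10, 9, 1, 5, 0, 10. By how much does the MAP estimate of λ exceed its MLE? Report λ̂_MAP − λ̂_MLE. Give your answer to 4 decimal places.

Σxᵢ = 43. Posterior is Gamma(46, 11); MAP = (46−1)/11 = 45/11 ≈ 4.09091.
MLE = x̄ = 43/7 ≈ 6.14286.
Difference = 45/11 − 43/7 = -158/77 ≈ -2.0519.

MAP − MLE = -2.0519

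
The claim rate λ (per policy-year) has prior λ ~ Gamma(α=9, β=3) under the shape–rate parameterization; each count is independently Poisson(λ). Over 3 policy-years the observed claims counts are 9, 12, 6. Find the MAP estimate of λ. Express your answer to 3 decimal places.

λ̂_MAP = 5.833

Σxᵢ = 9+12+6 = 27, with n = 3.
Posterior ∝ λ^8e^(−3λ) · λ^27e^(−3λ) = λ^35e^(−6λ), i.e. Gamma(shape=36, rate=6).
The mode of a Gamma(a, b) with a ≥ 1 (shape–rate) is (a−1)/b = 35/6 ≈ 5.833.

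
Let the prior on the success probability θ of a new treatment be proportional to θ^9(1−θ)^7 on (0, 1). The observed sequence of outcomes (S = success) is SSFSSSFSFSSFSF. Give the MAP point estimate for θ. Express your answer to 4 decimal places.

The prior density ∝ θ^9(1−θ)^7 is the kernel of Beta(10, 8).
Data: 9 successes in 14 trials (from the sequence). The binomial likelihood contributes θ^9(1−θ)^5, so the posterior is Beta(10+9, 8+5) = Beta(19, 13).
For Beta(a, b) with a, b > 1 the mode is (a−1)/(a+b−2) = 18/30 ≈ 0.6000.

θ̂_MAP = 0.6000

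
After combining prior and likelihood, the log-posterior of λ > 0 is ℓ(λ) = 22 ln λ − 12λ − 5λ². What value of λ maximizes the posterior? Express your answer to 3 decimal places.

ℓ'(λ) = 22/λ − 12 − 10λ. Setting this to zero and multiplying by λ: 10λ² + 12λ − 22 = 0.
λ = (−12 + √(12² + 4·10·22)) / (2·10) = (−12 + √1024) / 20 = (−12 + 32)/20 = 1.
ℓ''(λ) = −22/λ² − 10 < 0, confirming a maximum.

λ̂_MAP = 1.000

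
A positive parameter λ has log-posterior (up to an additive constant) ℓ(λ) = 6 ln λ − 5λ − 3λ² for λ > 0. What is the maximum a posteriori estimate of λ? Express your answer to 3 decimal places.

λ̂_MAP = 0.667

ℓ'(λ) = 6/λ − 5 − 6λ. Setting this to zero and multiplying by λ: 6λ² + 5λ − 6 = 0.
λ = (−5 + √(5² + 4·6·6)) / (2·6) = (−5 + √169) / 12 = (−5 + 13)/12 = 2/3.
ℓ''(λ) = −6/λ² − 6 < 0, confirming a maximum.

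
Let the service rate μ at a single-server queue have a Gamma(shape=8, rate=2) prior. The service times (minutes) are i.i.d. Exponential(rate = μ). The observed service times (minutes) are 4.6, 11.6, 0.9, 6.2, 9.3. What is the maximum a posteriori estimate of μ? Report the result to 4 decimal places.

The Exponential(rate=μ) likelihood is ∝ μ^n e^(−μΣtᵢ). Here n = 5 and Σtᵢ = 4.6 + 11.6 + 0.9 + 6.2 + 9.3 = 32.6.
Posterior ∝ μ^7e^(−2μ) · μ^5e^(−32.6μ) = μ^12e^(−34.6μ), i.e. Gamma(13, 34.6).
Mode = (a−1)/b = 12/34.6 ≈ 0.3468.

μ̂_MAP = 0.3468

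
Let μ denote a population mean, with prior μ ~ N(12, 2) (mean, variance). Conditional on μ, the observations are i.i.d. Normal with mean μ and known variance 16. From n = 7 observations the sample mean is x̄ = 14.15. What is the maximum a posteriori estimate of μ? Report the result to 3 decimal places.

n = 7, x̄ = 14.15.
For a Normal prior and Normal likelihood with known variance, the posterior is Normal; its mode equals its mean, the precision-weighted average.
Prior precision 1/σ₀² = 1/2 = 0.5; data precision n/σ² = 7/16 = 0.4375.
μ̂ = (0.5·12 + 0.4375·14.15) / (0.5 + 0.4375) = 12.190625/0.9375 = 3901/300 ≈ 13.003.

μ̂_MAP = 13.003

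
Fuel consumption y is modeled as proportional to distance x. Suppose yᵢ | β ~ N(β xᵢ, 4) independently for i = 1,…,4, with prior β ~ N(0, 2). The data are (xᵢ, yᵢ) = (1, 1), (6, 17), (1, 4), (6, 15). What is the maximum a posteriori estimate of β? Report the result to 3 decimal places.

log p(β | y) = −Σ(yᵢ − βxᵢ)²/(2·4) − β²/(2·2) + const.
Setting the derivative to zero: Σxᵢ(yᵢ − βxᵢ)/4 − β/2 = 0, so β = Σxᵢyᵢ / (Σxᵢ² + σ²/τ²).
Σxᵢyᵢ = 1·1 + 6·17 + 1·4 + 6·15 = 197; Σxᵢ² = 74; σ²/τ² = 2.
β̂_MAP = 197 / (74 + 2) = 197/76 ≈ 2.592.

β̂_MAP = 2.592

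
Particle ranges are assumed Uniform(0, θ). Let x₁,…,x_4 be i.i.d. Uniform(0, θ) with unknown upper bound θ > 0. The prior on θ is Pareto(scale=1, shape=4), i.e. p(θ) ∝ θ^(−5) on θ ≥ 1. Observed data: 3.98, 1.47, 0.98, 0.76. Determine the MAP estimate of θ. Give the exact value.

θ̂_MAP = 3.98

The Uniform(0, θ) likelihood is θ^(−n) for θ ≥ max(xᵢ), zero otherwise. Here max(xᵢ) = 3.98.
Posterior ∝ θ^(−5) · θ^(−4) = θ^(−9) on θ ≥ max(1, 3.98) = 3.98.
This density is strictly decreasing in θ, so the posterior mode lies at the lower boundary of the support.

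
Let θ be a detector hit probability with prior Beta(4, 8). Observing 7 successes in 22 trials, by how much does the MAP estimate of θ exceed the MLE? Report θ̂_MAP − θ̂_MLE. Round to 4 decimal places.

MAP − MLE = -0.0057

Posterior is Beta(11, 23); MAP = (11−1)/(34−2) = 10/32 ≈ 0.31250.
MLE ignores the prior: θ̂_MLE = k/n = 7/22 ≈ 0.31818.
Difference = 10/32 − 7/22 = -1/176 ≈ -0.0057.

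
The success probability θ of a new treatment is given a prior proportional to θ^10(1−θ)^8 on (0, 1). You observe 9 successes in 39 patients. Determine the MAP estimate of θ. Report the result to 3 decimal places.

The prior density ∝ θ^10(1−θ)^8 is the kernel of Beta(11, 9).
Data: 9 successes in 39 trials. The binomial likelihood contributes θ^9(1−θ)^30, so the posterior is Beta(11+9, 9+30) = Beta(20, 39).
For Beta(a, b) with a, b > 1 the mode is (a−1)/(a+b−2) = 19/57 ≈ 0.333.

θ̂_MAP = 0.333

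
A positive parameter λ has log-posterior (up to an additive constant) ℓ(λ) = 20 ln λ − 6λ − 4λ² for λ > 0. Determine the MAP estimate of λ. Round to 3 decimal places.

λ̂_MAP = 1.250

ℓ'(λ) = 20/λ − 6 − 8λ. Setting this to zero and multiplying by λ: 8λ² + 6λ − 20 = 0.
λ = (−6 + √(6² + 4·8·20)) / (2·8) = (−6 + √676) / 16 = (−6 + 26)/16 = 5/4.
ℓ''(λ) = −20/λ² − 8 < 0, confirming a maximum.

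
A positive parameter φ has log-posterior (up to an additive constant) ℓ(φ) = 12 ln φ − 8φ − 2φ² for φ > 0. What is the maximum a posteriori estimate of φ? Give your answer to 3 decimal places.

ℓ'(φ) = 12/φ − 8 − 4φ. Setting this to zero and multiplying by φ: 4φ² + 8φ − 12 = 0.
φ = (−8 + √(8² + 4·4·12)) / (2·4) = (−8 + √256) / 8 = (−8 + 16)/8 = 1.
ℓ''(φ) = −12/φ² − 4 < 0, confirming a maximum.

φ̂_MAP = 1.000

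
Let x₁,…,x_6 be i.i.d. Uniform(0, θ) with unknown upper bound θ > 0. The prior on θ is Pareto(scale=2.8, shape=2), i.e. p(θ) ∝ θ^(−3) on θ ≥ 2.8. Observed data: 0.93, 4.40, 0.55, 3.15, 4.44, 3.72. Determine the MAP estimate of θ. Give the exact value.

The Uniform(0, θ) likelihood is θ^(−n) for θ ≥ max(xᵢ), zero otherwise. Here max(xᵢ) = 4.44.
Posterior ∝ θ^(−3) · θ^(−6) = θ^(−9) on θ ≥ max(2.8, 4.44) = 4.44.
This density is strictly decreasing in θ, so the posterior mode lies at the lower boundary of the support.

θ̂_MAP = 4.44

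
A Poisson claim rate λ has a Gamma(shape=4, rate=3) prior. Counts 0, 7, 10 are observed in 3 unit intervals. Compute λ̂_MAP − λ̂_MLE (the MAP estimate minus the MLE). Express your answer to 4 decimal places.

Σxᵢ = 17. Posterior is Gamma(21, 6); MAP = (21−1)/6 = 20/6 ≈ 3.33333.
MLE = x̄ = 17/3 ≈ 5.66667.
Difference = 20/6 − 17/3 = -7/3 ≈ -2.3333.

MAP − MLE = -2.3333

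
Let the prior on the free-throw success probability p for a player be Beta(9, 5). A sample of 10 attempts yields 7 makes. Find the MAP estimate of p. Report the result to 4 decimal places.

Prior: Beta(9, 5).
Data: 7 successes in 10 trials. The binomial likelihood contributes p^7(1−p)^3, so the posterior is Beta(9+7, 5+3) = Beta(16, 8).
For Beta(a, b) with a, b > 1 the mode is (a−1)/(a+b−2) = 15/22 ≈ 0.6818.

p̂_MAP = 0.6818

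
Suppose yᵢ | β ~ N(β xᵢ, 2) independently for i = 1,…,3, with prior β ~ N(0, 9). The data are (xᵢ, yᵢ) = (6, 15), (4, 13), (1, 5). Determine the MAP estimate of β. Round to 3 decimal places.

β̂_MAP = 2.762

log p(β | y) = −Σ(yᵢ − βxᵢ)²/(2·2) − β²/(2·9) + const.
Setting the derivative to zero: Σxᵢ(yᵢ − βxᵢ)/2 − β/9 = 0, so β = Σxᵢyᵢ / (Σxᵢ² + σ²/τ²).
Σxᵢyᵢ = 6·15 + 4·13 + 1·5 = 147; Σxᵢ² = 53; σ²/τ² = 2/9.
β̂_MAP = 147 / (53 + 2/9) = 147/(479/9) = 1323/479 ≈ 2.762.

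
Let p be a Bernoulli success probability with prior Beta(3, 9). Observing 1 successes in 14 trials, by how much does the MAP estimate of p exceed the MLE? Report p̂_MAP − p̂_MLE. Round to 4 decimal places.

MAP − MLE = 0.0536

Posterior is Beta(4, 22); MAP = (4−1)/(26−2) = 3/24 ≈ 0.12500.
MLE ignores the prior: p̂_MLE = k/n = 1/14 ≈ 0.07143.
Difference = 3/24 − 1/14 = 3/56 ≈ 0.0536.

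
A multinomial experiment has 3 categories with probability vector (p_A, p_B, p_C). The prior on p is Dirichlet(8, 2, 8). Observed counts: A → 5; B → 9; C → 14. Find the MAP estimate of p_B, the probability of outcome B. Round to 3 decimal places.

MAP estimate of p_B = 0.233

The posterior is Dirichlet(αᵢ + nᵢ) = Dirichlet(13, 11, 22).
For a Dirichlet(a₁,…,a_K) with all aᵢ > 1, the mode has j-th component (aⱼ − 1)/(Σaᵢ − K).
Here Σaᵢ = 46 and K = 3, so p_B = (11 − 1)/(46 − 3) = 10/43 ≈ 0.233.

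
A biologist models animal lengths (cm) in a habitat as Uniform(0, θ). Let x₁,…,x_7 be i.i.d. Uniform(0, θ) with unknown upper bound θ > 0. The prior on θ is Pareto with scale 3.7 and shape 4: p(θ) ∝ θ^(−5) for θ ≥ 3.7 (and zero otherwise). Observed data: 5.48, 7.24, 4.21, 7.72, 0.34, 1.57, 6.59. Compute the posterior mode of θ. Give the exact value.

The Uniform(0, θ) likelihood is θ^(−n) for θ ≥ max(xᵢ), zero otherwise. Here max(xᵢ) = 7.72.
Posterior ∝ θ^(−5) · θ^(−7) = θ^(−12) on θ ≥ max(3.7, 7.72) = 7.72.
This density is strictly decreasing in θ, so the posterior mode lies at the lower boundary of the support.

θ̂_MAP = 7.72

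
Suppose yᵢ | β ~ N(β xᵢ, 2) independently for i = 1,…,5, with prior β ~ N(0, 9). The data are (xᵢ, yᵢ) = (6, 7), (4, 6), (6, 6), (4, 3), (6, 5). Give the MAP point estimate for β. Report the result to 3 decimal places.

log p(β | y) = −Σ(yᵢ − βxᵢ)²/(2·2) − β²/(2·9) + const.
Setting the derivative to zero: Σxᵢ(yᵢ − βxᵢ)/2 − β/9 = 0, so β = Σxᵢyᵢ / (Σxᵢ² + σ²/τ²).
Σxᵢyᵢ = 6·7 + 4·6 + 6·6 + 4·3 + 6·5 = 144; Σxᵢ² = 140; σ²/τ² = 2/9.
β̂_MAP = 144 / (140 + 2/9) = 144/(1262/9) = 648/631 ≈ 1.027.

β̂_MAP = 1.027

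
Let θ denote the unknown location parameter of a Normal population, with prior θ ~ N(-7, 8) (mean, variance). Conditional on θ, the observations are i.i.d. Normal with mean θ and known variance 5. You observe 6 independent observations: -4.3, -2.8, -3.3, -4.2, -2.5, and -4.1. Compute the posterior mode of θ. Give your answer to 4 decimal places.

θ̂_MAP = -3.8604

n = 6; x̄ = ((-4.3) + (-2.8) + (-3.3) + (-4.2) + (-2.5) + (-4.1))/6 = -21.2/6 = -53/15 ≈ -3.5333.
For a Normal prior and Normal likelihood with known variance, the posterior is Normal; its mode equals its mean, the precision-weighted average.
Prior precision 1/σ₀² = 1/8 = 0.125; data precision n/σ² = 6/5 = 1.2.
θ̂ = (0.125·(-7) + 1.2·(-53/15)) / (0.125 + 1.2) = (-5.115)/1.325 = -1023/265 ≈ -3.8604.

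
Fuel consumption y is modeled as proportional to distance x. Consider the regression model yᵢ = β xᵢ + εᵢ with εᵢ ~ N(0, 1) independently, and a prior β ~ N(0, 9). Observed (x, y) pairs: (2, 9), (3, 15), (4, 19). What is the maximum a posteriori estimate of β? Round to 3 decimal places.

β̂_MAP = 4.775

log p(β | y) = −Σ(yᵢ − βxᵢ)²/(2·1) − β²/(2·9) + const.
Setting the derivative to zero: Σxᵢ(yᵢ − βxᵢ)/1 − β/9 = 0, so β = Σxᵢyᵢ / (Σxᵢ² + σ²/τ²).
Σxᵢyᵢ = 2·9 + 3·15 + 4·19 = 139; Σxᵢ² = 29; σ²/τ² = 1/9.
β̂_MAP = 139 / (29 + 1/9) = 139/(262/9) = 1251/262 ≈ 4.775.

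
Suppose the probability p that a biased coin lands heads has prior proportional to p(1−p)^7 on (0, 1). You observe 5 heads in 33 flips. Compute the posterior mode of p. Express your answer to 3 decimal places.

p̂_MAP = 0.146

The prior density ∝ p(1−p)^7 is the kernel of Beta(2, 8).
Data: 5 successes in 33 trials. The binomial likelihood contributes p^5(1−p)^28, so the posterior is Beta(2+5, 8+28) = Beta(7, 36).
For Beta(a, b) with a, b > 1 the mode is (a−1)/(a+b−2) = 6/41 ≈ 0.146.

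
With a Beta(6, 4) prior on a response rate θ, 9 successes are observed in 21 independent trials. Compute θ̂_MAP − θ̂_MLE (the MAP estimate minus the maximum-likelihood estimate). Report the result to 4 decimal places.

Posterior is Beta(15, 16); MAP = (15−1)/(31−2) = 14/29 ≈ 0.48276.
MLE ignores the prior: θ̂_MLE = k/n = 9/21 ≈ 0.42857.
Difference = 14/29 − 9/21 = 11/203 ≈ 0.0542.

MAP − MLE = 0.0542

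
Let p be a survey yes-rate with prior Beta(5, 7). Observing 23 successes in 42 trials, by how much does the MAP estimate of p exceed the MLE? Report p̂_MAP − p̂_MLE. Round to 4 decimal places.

Posterior is Beta(28, 26); MAP = (28−1)/(54−2) = 27/52 ≈ 0.51923.
MLE ignores the prior: p̂_MLE = k/n = 23/42 ≈ 0.54762.
Difference = 27/52 − 23/42 = -31/1092 ≈ -0.0284.

MAP − MLE = -0.0284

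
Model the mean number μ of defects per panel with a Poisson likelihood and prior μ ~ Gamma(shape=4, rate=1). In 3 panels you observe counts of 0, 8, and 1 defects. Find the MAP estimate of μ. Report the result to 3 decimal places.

Σxᵢ = 0+8+1 = 9, with n = 3.
Posterior ∝ μ^3e^(−1μ) · μ^9e^(−3μ) = μ^12e^(−4μ), i.e. Gamma(shape=13, rate=4).
The mode of a Gamma(a, b) with a ≥ 1 (shape–rate) is (a−1)/b = 12/4 ≈ 3.000.

μ̂_MAP = 3.000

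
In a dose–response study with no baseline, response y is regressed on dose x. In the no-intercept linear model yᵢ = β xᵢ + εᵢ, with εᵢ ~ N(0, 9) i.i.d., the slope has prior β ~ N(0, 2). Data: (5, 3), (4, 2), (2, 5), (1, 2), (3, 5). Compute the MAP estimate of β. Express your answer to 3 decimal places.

log p(β | y) = −Σ(yᵢ − βxᵢ)²/(2·9) − β²/(2·2) + const.
Setting the derivative to zero: Σxᵢ(yᵢ − βxᵢ)/9 − β/2 = 0, so β = Σxᵢyᵢ / (Σxᵢ² + σ²/τ²).
Σxᵢyᵢ = 5·3 + 4·2 + 2·5 + 1·2 + 3·5 = 50; Σxᵢ² = 55; σ²/τ² = 4.5.
β̂_MAP = 50 / (55 + 4.5) = 50/59.5 ≈ 0.840.

β̂_MAP = 0.840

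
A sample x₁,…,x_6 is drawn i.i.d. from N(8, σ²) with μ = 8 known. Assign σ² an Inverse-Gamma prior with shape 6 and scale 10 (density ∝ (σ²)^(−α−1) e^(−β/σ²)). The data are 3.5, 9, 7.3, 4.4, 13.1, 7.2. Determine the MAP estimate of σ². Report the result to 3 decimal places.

Sum of squared deviations about the known mean: SS = (3.5−8)² + (9−8)² + (7.3−8)² + (4.4−8)² + (13.1−8)² + (7.2−8)² = 61.35.
The Normal likelihood contributes (σ²)^(−n/2) exp(−SS/(2σ²)), so the posterior is Inverse-Gamma(α + n/2, β + SS/2) = Inverse-Gamma(9, 40.675).
The mode of Inverse-Gamma(a, b) is b/(a+1) = 40.675/10 ≈ 4.068.

σ̂²_MAP = 4.068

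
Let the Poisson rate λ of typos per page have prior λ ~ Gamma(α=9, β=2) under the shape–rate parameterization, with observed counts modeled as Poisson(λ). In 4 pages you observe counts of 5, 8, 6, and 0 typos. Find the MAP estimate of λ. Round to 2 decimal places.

Σxᵢ = 5+8+6+0 = 19, with n = 4.
Posterior ∝ λ^8e^(−2λ) · λ^19e^(−4λ) = λ^27e^(−6λ), i.e. Gamma(shape=28, rate=6).
The mode of a Gamma(a, b) with a ≥ 1 (shape–rate) is (a−1)/b = 27/6 ≈ 4.50.

λ̂_MAP = 4.50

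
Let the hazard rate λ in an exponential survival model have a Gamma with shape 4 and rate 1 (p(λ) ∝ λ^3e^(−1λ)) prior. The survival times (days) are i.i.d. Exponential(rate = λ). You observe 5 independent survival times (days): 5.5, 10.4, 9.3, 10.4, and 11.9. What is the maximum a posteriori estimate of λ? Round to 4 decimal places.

λ̂_MAP = 0.1649

The Exponential(rate=λ) likelihood is ∝ λ^n e^(−λΣtᵢ). Here n = 5 and Σtᵢ = 5.5 + 10.4 + 9.3 + 10.4 + 11.9 = 47.5.
Posterior ∝ λ^3e^(−1λ) · λ^5e^(−47.5λ) = λ^8e^(−48.5λ), i.e. Gamma(9, 48.5).
Mode = (a−1)/b = 8/48.5 ≈ 0.1649.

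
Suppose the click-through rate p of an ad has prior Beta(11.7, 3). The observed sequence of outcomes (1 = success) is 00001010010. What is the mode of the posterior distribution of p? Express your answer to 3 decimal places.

Prior: Beta(11.7, 3).
Data: 3 successes in 11 trials (from the sequence). The binomial likelihood contributes p^3(1−p)^8, so the posterior is Beta(11.7+3, 3+8) = Beta(14.7, 11).
For Beta(a, b) with a, b > 1 the mode is (a−1)/(a+b−2) = 13.7/23.7 ≈ 0.578.

p̂_MAP = 0.578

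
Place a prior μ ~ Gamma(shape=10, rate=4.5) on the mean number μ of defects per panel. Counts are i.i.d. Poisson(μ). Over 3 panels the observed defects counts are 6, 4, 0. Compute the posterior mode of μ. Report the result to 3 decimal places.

μ̂_MAP = 2.533

Σxᵢ = 6+4+0 = 10, with n = 3.
Posterior ∝ μ^9e^(−4.5μ) · μ^10e^(−3μ) = μ^19e^(−7.5μ), i.e. Gamma(shape=20, rate=7.5).
The mode of a Gamma(a, b) with a ≥ 1 (shape–rate) is (a−1)/b = 19/7.5 ≈ 2.533.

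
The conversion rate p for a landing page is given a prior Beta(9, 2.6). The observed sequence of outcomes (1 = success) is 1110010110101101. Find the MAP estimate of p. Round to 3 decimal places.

p̂_MAP = 0.703

Prior: Beta(9, 2.6).
Data: 10 successes in 16 trials (from the sequence). The binomial likelihood contributes p^10(1−p)^6, so the posterior is Beta(9+10, 2.6+6) = Beta(19, 8.6).
For Beta(a, b) with a, b > 1 the mode is (a−1)/(a+b−2) = 18/25.6 ≈ 0.703.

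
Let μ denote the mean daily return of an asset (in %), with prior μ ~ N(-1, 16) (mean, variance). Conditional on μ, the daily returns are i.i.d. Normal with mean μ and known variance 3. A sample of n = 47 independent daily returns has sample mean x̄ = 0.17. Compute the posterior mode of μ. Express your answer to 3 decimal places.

n = 47, x̄ = 0.17.
For a Normal prior and Normal likelihood with known variance, the posterior is Normal; its mode equals its mean, the precision-weighted average.
Prior precision 1/σ₀² = 1/16 = 0.0625; data precision n/σ² = 47/3.
μ̂ = (0.0625·(-1) + (47/3)·0.17) / (0.0625 + 47/3) = (3121/1200)/(755/48) = 3121/18875 ≈ 0.165.

μ̂_MAP = 0.165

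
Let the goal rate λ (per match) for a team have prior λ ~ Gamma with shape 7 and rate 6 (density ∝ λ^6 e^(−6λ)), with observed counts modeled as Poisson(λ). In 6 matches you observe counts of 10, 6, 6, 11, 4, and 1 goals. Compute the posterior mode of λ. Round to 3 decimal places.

λ̂_MAP = 3.667

Σxᵢ = 10+6+6+11+4+1 = 38, with n = 6.
Posterior ∝ λ^6e^(−6λ) · λ^38e^(−6λ) = λ^44e^(−12λ), i.e. Gamma(shape=45, rate=12).
The mode of a Gamma(a, b) with a ≥ 1 (shape–rate) is (a−1)/b = 44/12 ≈ 3.667.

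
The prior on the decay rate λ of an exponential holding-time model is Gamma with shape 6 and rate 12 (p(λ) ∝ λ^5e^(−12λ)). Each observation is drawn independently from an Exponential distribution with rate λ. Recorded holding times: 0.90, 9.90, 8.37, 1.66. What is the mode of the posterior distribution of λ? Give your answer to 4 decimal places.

λ̂_MAP = 0.2741

The Exponential(rate=λ) likelihood is ∝ λ^n e^(−λΣtᵢ). Here n = 4 and Σtᵢ = 0.90 + 9.90 + 8.37 + 1.66 = 20.83.
Posterior ∝ λ^5e^(−12λ) · λ^4e^(−20.83λ) = λ^9e^(−32.83λ), i.e. Gamma(10, 32.83).
Mode = (a−1)/b = 9/32.83 ≈ 0.2741.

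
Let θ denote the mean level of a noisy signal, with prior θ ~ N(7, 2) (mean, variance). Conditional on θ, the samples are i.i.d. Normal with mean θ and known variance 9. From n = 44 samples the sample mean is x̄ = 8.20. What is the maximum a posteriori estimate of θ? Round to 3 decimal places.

n = 44, x̄ = 8.20.
For a Normal prior and Normal likelihood with known variance, the posterior is Normal; its mode equals its mean, the precision-weighted average.
Prior precision 1/σ₀² = 1/2 = 0.5; data precision n/σ² = 44/9.
θ̂ = (0.5·7 + (44/9)·8.2) / (0.5 + 44/9) = (3923/90)/(97/18) = 3923/485 ≈ 8.089.

θ̂_MAP = 8.089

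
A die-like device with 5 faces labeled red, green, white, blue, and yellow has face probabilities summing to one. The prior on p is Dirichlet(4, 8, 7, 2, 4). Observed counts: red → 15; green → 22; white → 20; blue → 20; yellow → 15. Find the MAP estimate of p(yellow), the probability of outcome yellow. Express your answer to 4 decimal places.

MAP estimate of p(yellow) = 0.1607

The posterior is Dirichlet(αᵢ + nᵢ) = Dirichlet(19, 30, 27, 22, 19).
For a Dirichlet(a₁,…,a_K) with all aᵢ > 1, the mode has j-th component (aⱼ − 1)/(Σaᵢ − K).
Here Σaᵢ = 117 and K = 5, so p(yellow) = (19 − 1)/(117 − 5) = 18/112 ≈ 0.1607.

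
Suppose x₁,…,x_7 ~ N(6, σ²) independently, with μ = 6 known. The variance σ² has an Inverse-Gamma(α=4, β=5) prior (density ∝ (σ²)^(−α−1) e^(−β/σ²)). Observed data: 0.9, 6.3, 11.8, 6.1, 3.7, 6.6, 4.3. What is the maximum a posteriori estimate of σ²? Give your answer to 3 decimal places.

σ̂²_MAP = 4.605

Sum of squared deviations about the known mean: SS = (0.9−6)² + (6.3−6)² + (11.8−6)² + (6.1−6)² + (3.7−6)² + (6.6−6)² + (4.3−6)² = 68.29.
The Normal likelihood contributes (σ²)^(−n/2) exp(−SS/(2σ²)), so the posterior is Inverse-Gamma(α + n/2, β + SS/2) = Inverse-Gamma(7.5, 39.145).
The mode of Inverse-Gamma(a, b) is b/(a+1) = 39.145/8.5 ≈ 4.605.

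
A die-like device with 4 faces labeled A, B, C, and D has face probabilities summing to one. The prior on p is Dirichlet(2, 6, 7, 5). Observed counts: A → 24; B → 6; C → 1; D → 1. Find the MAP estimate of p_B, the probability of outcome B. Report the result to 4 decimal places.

MAP estimate of p_B = 0.2292

The posterior is Dirichlet(αᵢ + nᵢ) = Dirichlet(26, 12, 8, 6).
For a Dirichlet(a₁,…,a_K) with all aᵢ > 1, the mode has j-th component (aⱼ − 1)/(Σaᵢ − K).
Here Σaᵢ = 52 and K = 4, so p_B = (12 − 1)/(52 − 4) = 11/48 ≈ 0.2292.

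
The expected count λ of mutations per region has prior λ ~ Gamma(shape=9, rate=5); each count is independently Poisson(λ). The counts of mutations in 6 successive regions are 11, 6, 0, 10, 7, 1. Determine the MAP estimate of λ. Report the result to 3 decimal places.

λ̂_MAP = 3.909

Σxᵢ = 11+6+0+10+7+1 = 35, with n = 6.
Posterior ∝ λ^8e^(−5λ) · λ^35e^(−6λ) = λ^43e^(−11λ), i.e. Gamma(shape=44, rate=11).
The mode of a Gamma(a, b) with a ≥ 1 (shape–rate) is (a−1)/b = 43/11 ≈ 3.909.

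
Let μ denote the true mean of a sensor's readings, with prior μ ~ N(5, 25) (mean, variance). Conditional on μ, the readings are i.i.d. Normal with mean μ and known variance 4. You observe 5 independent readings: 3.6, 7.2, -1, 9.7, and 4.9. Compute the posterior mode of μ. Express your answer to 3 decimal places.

μ̂_MAP = 4.884

n = 5; x̄ = (3.6 + 7.2 + (-1) + 9.7 + 4.9)/5 = 24.4/5 = 4.88.
For a Normal prior and Normal likelihood with known variance, the posterior is Normal; its mode equals its mean, the precision-weighted average.
Prior precision 1/σ₀² = 1/25 = 0.04; data precision n/σ² = 5/4 = 1.25.
μ̂ = (0.04·5 + 1.25·4.88) / (0.04 + 1.25) = 6.3/1.29 = 210/43 ≈ 4.884.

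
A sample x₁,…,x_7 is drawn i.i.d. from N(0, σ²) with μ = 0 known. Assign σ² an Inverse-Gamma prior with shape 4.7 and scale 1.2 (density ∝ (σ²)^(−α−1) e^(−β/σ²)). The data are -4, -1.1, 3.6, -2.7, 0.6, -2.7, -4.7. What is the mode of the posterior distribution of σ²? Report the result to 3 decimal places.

Sum of squared deviations about the known mean: SS = (-4−0)² + (-1.1−0)² + (3.6−0)² + (-2.7−0)² + (0.6−0)² + (-2.7−0)² + (-4.7−0)² = 67.2.
The Normal likelihood contributes (σ²)^(−n/2) exp(−SS/(2σ²)), so the posterior is Inverse-Gamma(α + n/2, β + SS/2) = Inverse-Gamma(8.2, 34.8).
The mode of Inverse-Gamma(a, b) is b/(a+1) = 34.8/9.2 ≈ 3.783.

σ̂²_MAP = 3.783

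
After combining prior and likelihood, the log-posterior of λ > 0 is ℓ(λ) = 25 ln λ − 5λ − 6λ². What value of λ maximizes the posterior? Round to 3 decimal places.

ℓ'(λ) = 25/λ − 5 − 12λ. Setting this to zero and multiplying by λ: 12λ² + 5λ − 25 = 0.
λ = (−5 + √(5² + 4·12·25)) / (2·12) = (−5 + √1225) / 24 = (−5 + 35)/24 = 5/4.
ℓ''(λ) = −25/λ² − 12 < 0, confirming a maximum.

λ̂_MAP = 1.250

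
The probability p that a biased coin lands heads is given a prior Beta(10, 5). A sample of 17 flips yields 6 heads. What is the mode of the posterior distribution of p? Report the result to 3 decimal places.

p̂_MAP = 0.500

Prior: Beta(10, 5).
Data: 6 successes in 17 trials. The binomial likelihood contributes p^6(1−p)^11, so the posterior is Beta(10+6, 5+11) = Beta(16, 16).
For Beta(a, b) with a, b > 1 the mode is (a−1)/(a+b−2) = 15/30 ≈ 0.500.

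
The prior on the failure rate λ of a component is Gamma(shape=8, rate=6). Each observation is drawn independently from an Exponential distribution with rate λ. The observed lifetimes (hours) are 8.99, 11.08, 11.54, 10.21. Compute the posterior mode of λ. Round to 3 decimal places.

λ̂_MAP = 0.230

The Exponential(rate=λ) likelihood is ∝ λ^n e^(−λΣtᵢ). Here n = 4 and Σtᵢ = 8.99 + 11.08 + 11.54 + 10.21 = 41.82.
Posterior ∝ λ^7e^(−6λ) · λ^4e^(−41.82λ) = λ^11e^(−47.82λ), i.e. Gamma(12, 47.82).
Mode = (a−1)/b = 11/47.82 ≈ 0.230.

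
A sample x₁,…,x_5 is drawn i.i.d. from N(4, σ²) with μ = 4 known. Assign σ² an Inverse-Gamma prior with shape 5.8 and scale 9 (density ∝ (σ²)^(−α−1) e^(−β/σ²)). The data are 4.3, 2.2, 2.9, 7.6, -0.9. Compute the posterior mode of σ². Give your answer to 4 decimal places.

σ̂²_MAP = 3.1995

Sum of squared deviations about the known mean: SS = (4.3−4)² + (2.2−4)² + (2.9−4)² + (7.6−4)² + (-0.9−4)² = 41.51.
The Normal likelihood contributes (σ²)^(−n/2) exp(−SS/(2σ²)), so the posterior is Inverse-Gamma(α + n/2, β + SS/2) = Inverse-Gamma(8.3, 29.755).
The mode of Inverse-Gamma(a, b) is b/(a+1) = 29.755/9.3 ≈ 3.1995.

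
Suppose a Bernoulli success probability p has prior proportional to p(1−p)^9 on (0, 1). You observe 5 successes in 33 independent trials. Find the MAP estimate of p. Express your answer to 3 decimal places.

The prior density ∝ p(1−p)^9 is the kernel of Beta(2, 10).
Data: 5 successes in 33 trials. The binomial likelihood contributes p^5(1−p)^28, so the posterior is Beta(2+5, 10+28) = Beta(7, 38).
For Beta(a, b) with a, b > 1 the mode is (a−1)/(a+b−2) = 6/43 ≈ 0.140.

p̂_MAP = 0.140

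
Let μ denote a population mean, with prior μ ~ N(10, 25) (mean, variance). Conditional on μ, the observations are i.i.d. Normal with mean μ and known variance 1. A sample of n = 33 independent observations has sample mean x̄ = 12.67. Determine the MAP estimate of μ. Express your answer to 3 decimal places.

n = 33, x̄ = 12.67.
For a Normal prior and Normal likelihood with known variance, the posterior is Normal; its mode equals its mean, the precision-weighted average.
Prior precision 1/σ₀² = 1/25 = 0.04; data precision n/σ² = 33/1 = 33.
μ̂ = (0.04·10 + 33·12.67) / (0.04 + 33) = 418.51/33.04 = 41851/3304 ≈ 12.667.

μ̂_MAP = 12.667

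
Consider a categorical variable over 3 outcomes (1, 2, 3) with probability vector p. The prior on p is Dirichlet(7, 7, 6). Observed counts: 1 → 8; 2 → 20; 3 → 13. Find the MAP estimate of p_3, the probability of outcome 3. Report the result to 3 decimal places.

The posterior is Dirichlet(αᵢ + nᵢ) = Dirichlet(15, 27, 19).
For a Dirichlet(a₁,…,a_K) with all aᵢ > 1, the mode has j-th component (aⱼ − 1)/(Σaᵢ − K).
Here Σaᵢ = 61 and K = 3, so p_3 = (19 − 1)/(61 − 3) = 18/58 ≈ 0.310.

MAP estimate: 0.310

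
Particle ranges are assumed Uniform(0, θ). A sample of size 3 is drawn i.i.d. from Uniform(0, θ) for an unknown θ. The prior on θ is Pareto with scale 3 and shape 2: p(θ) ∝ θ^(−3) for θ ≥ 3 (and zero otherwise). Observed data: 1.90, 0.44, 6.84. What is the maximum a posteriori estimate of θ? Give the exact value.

θ̂_MAP = 6.84

The Uniform(0, θ) likelihood is θ^(−n) for θ ≥ max(xᵢ), zero otherwise. Here max(xᵢ) = 6.84.
Posterior ∝ θ^(−3) · θ^(−3) = θ^(−6) on θ ≥ max(3, 6.84) = 6.84.
This density is strictly decreasing in θ, so the posterior mode lies at the lower boundary of the support.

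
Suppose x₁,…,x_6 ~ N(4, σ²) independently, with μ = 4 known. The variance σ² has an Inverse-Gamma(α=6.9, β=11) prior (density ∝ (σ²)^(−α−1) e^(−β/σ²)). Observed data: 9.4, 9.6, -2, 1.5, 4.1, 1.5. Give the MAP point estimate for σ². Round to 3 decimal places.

Sum of squared deviations about the known mean: SS = (9.4−4)² + (9.6−4)² + (-2−4)² + (1.5−4)² + (4.1−4)² + (1.5−4)² = 109.03.
The Normal likelihood contributes (σ²)^(−n/2) exp(−SS/(2σ²)), so the posterior is Inverse-Gamma(α + n/2, β + SS/2) = Inverse-Gamma(9.9, 65.515).
The mode of Inverse-Gamma(a, b) is b/(a+1) = 65.515/10.9 ≈ 6.011.

σ̂²_MAP = 6.011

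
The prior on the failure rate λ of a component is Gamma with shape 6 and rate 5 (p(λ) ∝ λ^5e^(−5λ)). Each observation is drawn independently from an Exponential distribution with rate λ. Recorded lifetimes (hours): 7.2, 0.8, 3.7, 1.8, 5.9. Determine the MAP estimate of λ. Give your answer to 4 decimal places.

The Exponential(rate=λ) likelihood is ∝ λ^n e^(−λΣtᵢ). Here n = 5 and Σtᵢ = 7.2 + 0.8 + 3.7 + 1.8 + 5.9 = 19.4.
Posterior ∝ λ^5e^(−5λ) · λ^5e^(−19.4λ) = λ^10e^(−24.4λ), i.e. Gamma(11, 24.4).
Mode = (a−1)/b = 10/24.4 ≈ 0.4098.

λ̂_MAP = 0.4098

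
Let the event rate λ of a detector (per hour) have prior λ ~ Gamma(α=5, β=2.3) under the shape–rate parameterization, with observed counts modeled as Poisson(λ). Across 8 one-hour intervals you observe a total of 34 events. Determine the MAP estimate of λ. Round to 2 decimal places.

Σxᵢ = 34, n = 8.
Posterior ∝ λ^4e^(−2.3λ) · λ^34e^(−8λ) = λ^38e^(−10.3λ), i.e. Gamma(shape=39, rate=10.3).
The mode of a Gamma(a, b) with a ≥ 1 (shape–rate) is (a−1)/b = 38/10.3 ≈ 3.69.

λ̂_MAP = 3.69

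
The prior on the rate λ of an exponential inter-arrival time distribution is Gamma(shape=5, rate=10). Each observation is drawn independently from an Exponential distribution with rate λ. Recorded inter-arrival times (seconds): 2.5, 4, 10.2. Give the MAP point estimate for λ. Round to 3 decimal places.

λ̂_MAP = 0.262

The Exponential(rate=λ) likelihood is ∝ λ^n e^(−λΣtᵢ). Here n = 3 and Σtᵢ = 2.5 + 4 + 10.2 = 16.7.
Posterior ∝ λ^4e^(−10λ) · λ^3e^(−16.7λ) = λ^7e^(−26.7λ), i.e. Gamma(8, 26.7).
Mode = (a−1)/b = 7/26.7 ≈ 0.262.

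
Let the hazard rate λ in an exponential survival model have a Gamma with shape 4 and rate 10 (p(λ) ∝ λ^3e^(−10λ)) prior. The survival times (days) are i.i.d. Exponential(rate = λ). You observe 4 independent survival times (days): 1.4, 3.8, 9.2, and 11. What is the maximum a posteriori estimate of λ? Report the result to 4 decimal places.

λ̂_MAP = 0.1977

The Exponential(rate=λ) likelihood is ∝ λ^n e^(−λΣtᵢ). Here n = 4 and Σtᵢ = 1.4 + 3.8 + 9.2 + 11 = 25.4.
Posterior ∝ λ^3e^(−10λ) · λ^4e^(−25.4λ) = λ^7e^(−35.4λ), i.e. Gamma(8, 35.4).
Mode = (a−1)/b = 7/35.4 ≈ 0.1977.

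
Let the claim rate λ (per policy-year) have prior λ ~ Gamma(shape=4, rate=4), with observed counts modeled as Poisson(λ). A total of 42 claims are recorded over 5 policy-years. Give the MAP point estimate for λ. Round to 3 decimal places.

Σxᵢ = 42, n = 5.
Posterior ∝ λ^3e^(−4λ) · λ^42e^(−5λ) = λ^45e^(−9λ), i.e. Gamma(shape=46, rate=9).
The mode of a Gamma(a, b) with a ≥ 1 (shape–rate) is (a−1)/b = 45/9 ≈ 5.000.

λ̂_MAP = 5.000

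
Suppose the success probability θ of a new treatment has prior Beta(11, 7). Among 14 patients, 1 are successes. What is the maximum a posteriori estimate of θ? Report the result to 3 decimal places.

θ̂_MAP = 0.367

Prior: Beta(11, 7).
Data: 1 success in 14 trials. The binomial likelihood contributes θ(1−θ)^13, so the posterior is Beta(11+1, 7+13) = Beta(12, 20).
For Beta(a, b) with a, b > 1 the mode is (a−1)/(a+b−2) = 11/30 ≈ 0.367.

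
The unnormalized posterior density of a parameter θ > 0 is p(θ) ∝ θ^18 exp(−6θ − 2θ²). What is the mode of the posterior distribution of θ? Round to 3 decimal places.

ℓ'(θ) = 18/θ − 6 − 4θ. Setting this to zero and multiplying by θ: 4θ² + 6θ − 18 = 0.
θ = (−6 + √(6² + 4·4·18)) / (2·4) = (−6 + √324) / 8 = (−6 + 18)/8 = 3/2.
ℓ''(θ) = −18/θ² − 4 < 0, confirming a maximum.

θ̂_MAP = 1.500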